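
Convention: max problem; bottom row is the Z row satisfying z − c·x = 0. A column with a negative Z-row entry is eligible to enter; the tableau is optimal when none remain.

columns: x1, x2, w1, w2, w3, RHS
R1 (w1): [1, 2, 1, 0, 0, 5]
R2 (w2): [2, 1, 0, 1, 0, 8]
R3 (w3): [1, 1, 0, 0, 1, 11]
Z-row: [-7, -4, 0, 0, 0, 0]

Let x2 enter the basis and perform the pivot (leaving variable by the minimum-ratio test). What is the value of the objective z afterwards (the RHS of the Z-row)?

Ratio test on column x2 — row 1: 5/2 = 5/2; row 2: 8/1 = 8; row 3: 11/1 = 11. Minimum is 5/2 at row 1 (w1 leaves); pivot element 2.
Pivot on row 1; the Z-row RHS becomes 0 − (-4)·(5/2) = 10.

10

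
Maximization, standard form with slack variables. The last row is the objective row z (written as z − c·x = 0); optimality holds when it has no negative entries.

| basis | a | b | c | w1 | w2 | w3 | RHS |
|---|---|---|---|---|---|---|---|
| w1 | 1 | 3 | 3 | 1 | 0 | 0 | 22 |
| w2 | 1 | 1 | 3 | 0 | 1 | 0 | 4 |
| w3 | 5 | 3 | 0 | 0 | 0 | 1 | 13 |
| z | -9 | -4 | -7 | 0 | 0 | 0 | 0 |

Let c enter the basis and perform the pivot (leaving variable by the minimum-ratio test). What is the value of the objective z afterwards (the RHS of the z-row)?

28/3

Ratio test on column c — row 1: 22/3 = 22/3; row 2: 4/3 = 4/3; row 3: entry 0 ≤ 0. Minimum is 4/3 at row 2 (w2 leaves); pivot element 3.
Pivot on row 2; the z-row RHS becomes 0 − (-7)·(4/3) = 28/3.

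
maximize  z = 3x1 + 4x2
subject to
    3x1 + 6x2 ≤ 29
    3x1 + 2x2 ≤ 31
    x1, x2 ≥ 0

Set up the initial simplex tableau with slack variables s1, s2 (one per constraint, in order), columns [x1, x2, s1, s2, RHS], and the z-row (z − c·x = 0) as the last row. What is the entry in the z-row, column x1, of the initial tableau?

The z-row carries the negated objective coefficients: the x1 entry is -3.

-3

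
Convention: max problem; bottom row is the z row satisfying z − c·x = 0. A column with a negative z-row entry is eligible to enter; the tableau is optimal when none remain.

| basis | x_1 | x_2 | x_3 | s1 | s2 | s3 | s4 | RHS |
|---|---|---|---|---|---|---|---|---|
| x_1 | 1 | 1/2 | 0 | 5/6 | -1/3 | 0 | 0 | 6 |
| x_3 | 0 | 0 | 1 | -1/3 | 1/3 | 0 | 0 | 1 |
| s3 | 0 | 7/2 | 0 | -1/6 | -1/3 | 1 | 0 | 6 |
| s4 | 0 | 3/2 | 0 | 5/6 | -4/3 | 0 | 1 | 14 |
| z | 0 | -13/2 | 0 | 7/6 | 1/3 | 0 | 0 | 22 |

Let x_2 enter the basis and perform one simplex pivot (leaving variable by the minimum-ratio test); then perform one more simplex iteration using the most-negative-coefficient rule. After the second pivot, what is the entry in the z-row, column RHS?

34

Ratio test on column x_2 — row 1: 6/(1/2) = 12; row 2: entry 0 ≤ 0; row 3: 6/(7/2) = 12/7; row 4: 14/(3/2) = 28/3. Minimum is 12/7 at row 3 (s3 leaves); pivot element 7/2.
Divide row 3 by 7/2; eliminate column x_2 from the other rows.
Second iteration: most negative z-row entry is -2/7 in column s2, so s2 enters.
Ratio test on column s2 — row 1: entry -2/7 ≤ 0; row 2: 1/(1/3) = 3; row 3: entry -2/21 ≤ 0; row 4: entry -25/21 ≤ 0. Minimum is 3 at row 2 (x_3 leaves); pivot element 1/3.
Divide row 2 by 1/3; eliminate column s2 from the other rows.
After both pivots, the entry at the z-row, column RHS is 34.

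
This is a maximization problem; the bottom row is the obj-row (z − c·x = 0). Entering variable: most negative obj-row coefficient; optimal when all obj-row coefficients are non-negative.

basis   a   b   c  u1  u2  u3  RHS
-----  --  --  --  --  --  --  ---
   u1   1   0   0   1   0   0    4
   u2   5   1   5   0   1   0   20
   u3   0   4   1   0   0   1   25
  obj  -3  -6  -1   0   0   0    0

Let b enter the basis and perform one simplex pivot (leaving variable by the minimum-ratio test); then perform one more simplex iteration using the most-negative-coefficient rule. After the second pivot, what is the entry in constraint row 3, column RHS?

25/4

Ratio test on column b — row 1: entry 0 ≤ 0; row 2: 20/1 = 20; row 3: 25/4 = 25/4. Minimum is 25/4 at row 3 (u3 leaves); pivot element 4.
Divide row 3 by 4; eliminate column b from the other rows.
Second iteration: most negative obj-row entry is -3 in column a, so a enters.
Ratio test on column a — row 1: 4/1 = 4; row 2: (55/4)/5 = 11/4; row 3: entry 0 ≤ 0. Minimum is 11/4 at row 2 (u2 leaves); pivot element 5.
Divide row 2 by 5; eliminate column a from the other rows.
After both pivots, the entry at constraint row 3, column RHS is 25/4.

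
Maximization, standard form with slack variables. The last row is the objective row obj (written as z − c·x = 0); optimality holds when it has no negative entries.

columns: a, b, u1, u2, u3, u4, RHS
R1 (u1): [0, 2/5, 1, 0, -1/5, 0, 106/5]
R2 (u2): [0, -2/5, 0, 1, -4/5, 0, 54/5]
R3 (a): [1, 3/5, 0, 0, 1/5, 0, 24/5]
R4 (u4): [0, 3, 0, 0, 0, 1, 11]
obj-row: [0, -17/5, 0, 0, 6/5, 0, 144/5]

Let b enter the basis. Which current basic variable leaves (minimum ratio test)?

u4

Column b entries and ratios — u1: (106/5)/(2/5) = 53; u2: -2/5 ≤ 0, skip; a: (24/5)/(3/5) = 8; u4: 11/3 = 11/3.
Smallest ratio is 11/3 in the row of u4, so u4 leaves.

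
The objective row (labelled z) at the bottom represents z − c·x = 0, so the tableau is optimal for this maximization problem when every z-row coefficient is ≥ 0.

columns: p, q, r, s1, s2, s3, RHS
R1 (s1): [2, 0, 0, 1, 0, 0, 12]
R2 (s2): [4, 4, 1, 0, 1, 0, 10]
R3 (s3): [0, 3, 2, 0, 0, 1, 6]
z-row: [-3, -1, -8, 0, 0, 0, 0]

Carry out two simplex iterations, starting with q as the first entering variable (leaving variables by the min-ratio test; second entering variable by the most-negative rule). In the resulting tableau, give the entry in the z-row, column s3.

Ratio test on column q — row 1: entry 0 ≤ 0; row 2: 10/4 = 5/2; row 3: 6/3 = 2. Minimum is 2 at row 3 (s3 leaves); pivot element 3.
Divide row 3 by 3; eliminate column q from the other rows.
Second iteration: most negative z-row entry is -22/3 in column r, so r enters.
Ratio test on column r — row 1: entry 0 ≤ 0; row 2: entry -5/3 ≤ 0; row 3: 2/(2/3) = 3. Minimum is 3 at row 3 (q leaves); pivot element 2/3.
Divide row 3 by 2/3; eliminate column r from the other rows.
After both pivots, the entry at the z-row, column s3 is 4.

4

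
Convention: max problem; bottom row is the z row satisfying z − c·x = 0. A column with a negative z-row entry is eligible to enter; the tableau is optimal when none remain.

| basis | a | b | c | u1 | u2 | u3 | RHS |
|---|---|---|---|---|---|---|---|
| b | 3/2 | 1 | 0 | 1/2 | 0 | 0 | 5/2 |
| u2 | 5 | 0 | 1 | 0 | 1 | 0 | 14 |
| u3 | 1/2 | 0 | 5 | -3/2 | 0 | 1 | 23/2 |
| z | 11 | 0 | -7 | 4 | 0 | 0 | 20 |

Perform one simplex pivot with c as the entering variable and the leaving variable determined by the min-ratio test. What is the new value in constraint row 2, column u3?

-1/5

Ratio test on column c — row 1: entry 0 ≤ 0; row 2: 14/1 = 14; row 3: (23/2)/5 = 23/10. Minimum is 23/10 at row 3 (u3 leaves); pivot element 5.
Divide row 3 by 5; eliminate column c from the other rows.
Row 2 update in column u3: 0 − 1·(1/5) = -1/5.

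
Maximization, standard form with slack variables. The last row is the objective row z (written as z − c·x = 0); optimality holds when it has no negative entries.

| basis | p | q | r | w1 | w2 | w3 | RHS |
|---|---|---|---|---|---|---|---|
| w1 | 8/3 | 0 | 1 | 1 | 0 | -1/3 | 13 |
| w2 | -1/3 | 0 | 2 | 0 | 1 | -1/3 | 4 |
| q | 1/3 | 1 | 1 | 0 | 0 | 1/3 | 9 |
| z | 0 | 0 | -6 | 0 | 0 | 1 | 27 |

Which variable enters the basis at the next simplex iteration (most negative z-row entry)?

Negative z-row entries: r: -6.
The most negative is -6 in column r, so r enters.

r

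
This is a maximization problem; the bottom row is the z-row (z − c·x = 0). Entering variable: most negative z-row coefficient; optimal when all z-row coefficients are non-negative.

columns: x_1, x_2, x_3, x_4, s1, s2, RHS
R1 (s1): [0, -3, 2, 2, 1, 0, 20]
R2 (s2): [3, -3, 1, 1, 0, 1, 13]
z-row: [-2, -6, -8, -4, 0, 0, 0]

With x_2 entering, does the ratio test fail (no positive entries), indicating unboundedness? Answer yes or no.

yes

Every constraint-row entry in column x_2 is ≤ 0, so increasing x_2 is unbounded.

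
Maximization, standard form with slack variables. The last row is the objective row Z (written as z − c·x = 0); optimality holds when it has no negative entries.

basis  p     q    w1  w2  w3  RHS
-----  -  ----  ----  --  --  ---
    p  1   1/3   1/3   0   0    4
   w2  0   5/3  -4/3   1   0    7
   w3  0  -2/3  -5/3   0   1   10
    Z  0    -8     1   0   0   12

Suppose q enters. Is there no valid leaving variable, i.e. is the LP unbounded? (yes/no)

no

Column q has positive entries in row(s) 1, 2, so the ratio test bounds it — not unbounded.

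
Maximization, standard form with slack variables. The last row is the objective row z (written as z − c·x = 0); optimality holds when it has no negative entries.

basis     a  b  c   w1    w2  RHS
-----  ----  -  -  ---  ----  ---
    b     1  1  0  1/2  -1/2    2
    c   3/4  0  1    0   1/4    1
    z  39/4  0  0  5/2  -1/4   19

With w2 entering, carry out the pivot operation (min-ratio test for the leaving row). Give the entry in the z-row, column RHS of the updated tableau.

20

Ratio test on column w2 — row 1: entry -1/2 ≤ 0; row 2: 1/(1/4) = 4. Minimum is 4 at row 2 (c leaves); pivot element 1/4.
Divide row 2 by 1/4; eliminate column w2 from the other rows.
z-row update in column RHS: 19 − (-1/4)·4 = 20.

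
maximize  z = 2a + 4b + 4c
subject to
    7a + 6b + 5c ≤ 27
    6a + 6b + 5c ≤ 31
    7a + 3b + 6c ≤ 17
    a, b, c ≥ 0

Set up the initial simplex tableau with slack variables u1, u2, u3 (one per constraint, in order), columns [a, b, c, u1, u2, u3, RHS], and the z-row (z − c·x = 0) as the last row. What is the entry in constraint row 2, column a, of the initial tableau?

Constraint 2 has coefficient 6 on a.

6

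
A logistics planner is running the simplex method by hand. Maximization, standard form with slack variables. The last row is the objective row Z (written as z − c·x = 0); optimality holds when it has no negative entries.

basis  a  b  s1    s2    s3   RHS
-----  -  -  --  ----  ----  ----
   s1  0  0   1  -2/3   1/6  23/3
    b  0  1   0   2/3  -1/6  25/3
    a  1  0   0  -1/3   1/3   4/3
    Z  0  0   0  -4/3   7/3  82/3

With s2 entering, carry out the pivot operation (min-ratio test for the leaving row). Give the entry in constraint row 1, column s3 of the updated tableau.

Ratio test on column s2 — row 1: entry -2/3 ≤ 0; row 2: (25/3)/(2/3) = 25/2; row 3: entry -1/3 ≤ 0. Minimum is 25/2 at row 2 (b leaves); pivot element 2/3.
Divide row 2 by 2/3; eliminate column s2 from the other rows.
Row 1 update in column s3: 1/6 − (-2/3)·(-1/4) = 0.

0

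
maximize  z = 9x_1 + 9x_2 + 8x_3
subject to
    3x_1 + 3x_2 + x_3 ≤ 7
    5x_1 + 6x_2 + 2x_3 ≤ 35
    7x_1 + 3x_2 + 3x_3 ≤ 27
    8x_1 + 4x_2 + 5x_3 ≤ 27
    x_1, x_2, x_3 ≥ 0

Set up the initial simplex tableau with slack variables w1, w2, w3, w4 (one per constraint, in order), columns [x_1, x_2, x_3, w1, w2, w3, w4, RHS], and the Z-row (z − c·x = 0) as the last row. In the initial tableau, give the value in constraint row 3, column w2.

0

Slack w2 belongs to constraint 2; its column is the unit vector e_2, so the entry in row 3 is 0.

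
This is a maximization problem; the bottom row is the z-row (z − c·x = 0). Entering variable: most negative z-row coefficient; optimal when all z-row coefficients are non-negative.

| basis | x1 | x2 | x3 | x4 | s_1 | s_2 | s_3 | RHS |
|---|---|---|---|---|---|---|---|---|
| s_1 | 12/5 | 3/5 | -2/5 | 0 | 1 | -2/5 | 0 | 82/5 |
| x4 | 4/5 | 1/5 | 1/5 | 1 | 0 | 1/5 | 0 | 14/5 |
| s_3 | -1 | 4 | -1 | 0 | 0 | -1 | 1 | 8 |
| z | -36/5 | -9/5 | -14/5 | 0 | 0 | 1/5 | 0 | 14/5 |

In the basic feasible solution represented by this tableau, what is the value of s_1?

82/5

s_1 is basic (row 1); its value is the RHS of that row, 82/5.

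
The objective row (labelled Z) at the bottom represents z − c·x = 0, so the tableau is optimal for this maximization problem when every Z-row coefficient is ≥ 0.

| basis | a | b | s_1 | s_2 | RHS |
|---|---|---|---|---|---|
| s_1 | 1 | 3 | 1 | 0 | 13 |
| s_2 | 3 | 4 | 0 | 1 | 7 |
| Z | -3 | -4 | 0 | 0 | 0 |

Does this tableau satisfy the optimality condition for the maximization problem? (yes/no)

The Z-row has a negative entry -4 in column b, so it is not optimal.

no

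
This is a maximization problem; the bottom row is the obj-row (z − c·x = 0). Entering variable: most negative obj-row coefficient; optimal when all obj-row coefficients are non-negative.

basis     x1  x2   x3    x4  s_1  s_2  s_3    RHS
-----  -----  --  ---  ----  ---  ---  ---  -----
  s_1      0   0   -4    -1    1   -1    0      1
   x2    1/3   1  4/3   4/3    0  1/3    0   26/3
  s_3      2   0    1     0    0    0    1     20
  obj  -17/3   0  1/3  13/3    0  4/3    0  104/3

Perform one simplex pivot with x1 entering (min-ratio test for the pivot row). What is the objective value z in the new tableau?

274/3

Ratio test on column x1 — row 1: entry 0 ≤ 0; row 2: (26/3)/(1/3) = 26; row 3: 20/2 = 10. Minimum is 10 at row 3 (s_3 leaves); pivot element 2.
Pivot on row 3; the obj-row RHS becomes 104/3 − (-17/3)·10 = 274/3.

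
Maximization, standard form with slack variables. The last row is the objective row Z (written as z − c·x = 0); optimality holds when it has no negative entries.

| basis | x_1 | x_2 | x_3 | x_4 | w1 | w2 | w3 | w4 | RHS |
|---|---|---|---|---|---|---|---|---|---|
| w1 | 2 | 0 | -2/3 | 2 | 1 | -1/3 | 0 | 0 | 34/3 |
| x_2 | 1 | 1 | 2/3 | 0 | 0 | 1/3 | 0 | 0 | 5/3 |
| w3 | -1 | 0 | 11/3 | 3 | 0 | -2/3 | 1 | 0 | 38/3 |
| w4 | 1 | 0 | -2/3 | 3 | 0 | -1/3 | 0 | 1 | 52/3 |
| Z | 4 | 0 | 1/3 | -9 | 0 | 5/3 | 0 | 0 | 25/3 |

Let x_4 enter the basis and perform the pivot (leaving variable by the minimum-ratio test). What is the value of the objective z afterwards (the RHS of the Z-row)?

Ratio test on column x_4 — row 1: (34/3)/2 = 17/3; row 2: entry 0 ≤ 0; row 3: (38/3)/3 = 38/9; row 4: (52/3)/3 = 52/9. Minimum is 38/9 at row 3 (w3 leaves); pivot element 3.
Pivot on row 3; the Z-row RHS becomes 25/3 − (-9)·(38/9) = 139/3.

139/3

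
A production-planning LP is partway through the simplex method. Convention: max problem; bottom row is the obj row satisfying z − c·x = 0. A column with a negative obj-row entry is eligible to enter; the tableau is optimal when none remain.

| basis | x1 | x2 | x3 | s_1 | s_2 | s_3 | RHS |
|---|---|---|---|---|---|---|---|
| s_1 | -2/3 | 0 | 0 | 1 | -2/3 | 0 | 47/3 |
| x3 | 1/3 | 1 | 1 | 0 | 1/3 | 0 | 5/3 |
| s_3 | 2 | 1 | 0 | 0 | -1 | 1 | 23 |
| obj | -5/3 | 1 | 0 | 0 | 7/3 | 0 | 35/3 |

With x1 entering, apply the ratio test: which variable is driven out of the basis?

Column x1 entries and ratios — s_1: -2/3 ≤ 0, skip; x3: (5/3)/(1/3) = 5; s_3: 23/2 = 23/2.
Smallest ratio is 5 in the row of x3, so x3 leaves.

x3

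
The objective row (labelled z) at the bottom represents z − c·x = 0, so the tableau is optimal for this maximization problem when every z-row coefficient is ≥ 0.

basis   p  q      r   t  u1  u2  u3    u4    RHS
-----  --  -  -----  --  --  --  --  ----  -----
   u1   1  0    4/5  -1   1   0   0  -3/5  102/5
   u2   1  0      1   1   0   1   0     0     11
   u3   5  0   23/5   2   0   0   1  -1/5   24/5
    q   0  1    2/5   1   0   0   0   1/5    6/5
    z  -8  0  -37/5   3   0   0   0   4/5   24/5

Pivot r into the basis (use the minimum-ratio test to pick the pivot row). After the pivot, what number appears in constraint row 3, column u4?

Ratio test on column r — row 1: (102/5)/(4/5) = 51/2; row 2: 11/1 = 11; row 3: (24/5)/(23/5) = 24/23; row 4: (6/5)/(2/5) = 3. Minimum is 24/23 at row 3 (u3 leaves); pivot element 23/5.
Divide row 3 by 23/5; eliminate column r from the other rows.
In the new row 3, the u4 entry is the old entry divided by the pivot: (-1/5)/(23/5) = -1/23.

-1/23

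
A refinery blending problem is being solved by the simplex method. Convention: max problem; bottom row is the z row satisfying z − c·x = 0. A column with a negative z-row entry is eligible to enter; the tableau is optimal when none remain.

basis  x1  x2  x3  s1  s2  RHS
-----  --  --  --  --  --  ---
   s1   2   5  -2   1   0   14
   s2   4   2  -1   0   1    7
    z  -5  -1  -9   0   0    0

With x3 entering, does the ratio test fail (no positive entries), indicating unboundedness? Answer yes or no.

Every constraint-row entry in column x3 is ≤ 0, so increasing x3 is unbounded.

yes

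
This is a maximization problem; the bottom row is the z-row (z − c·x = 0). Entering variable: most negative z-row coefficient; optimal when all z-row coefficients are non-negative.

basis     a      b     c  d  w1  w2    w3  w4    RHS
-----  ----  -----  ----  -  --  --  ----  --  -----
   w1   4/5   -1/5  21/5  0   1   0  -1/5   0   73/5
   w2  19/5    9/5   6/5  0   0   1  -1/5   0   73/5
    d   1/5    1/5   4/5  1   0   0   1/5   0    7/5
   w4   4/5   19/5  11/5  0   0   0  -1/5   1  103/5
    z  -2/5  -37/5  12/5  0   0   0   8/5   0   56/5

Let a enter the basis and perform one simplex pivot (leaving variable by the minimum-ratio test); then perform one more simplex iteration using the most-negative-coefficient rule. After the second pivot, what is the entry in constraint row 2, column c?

Ratio test on column a — row 1: (73/5)/(4/5) = 73/4; row 2: (73/5)/(19/5) = 73/19; row 3: (7/5)/(1/5) = 7; row 4: (103/5)/(4/5) = 103/4. Minimum is 73/19 at row 2 (w2 leaves); pivot element 19/5.
Divide row 2 by 19/5; eliminate column a from the other rows.
Second iteration: most negative z-row entry is -137/19 in column b, so b enters.
Ratio test on column b — row 1: entry -11/19 ≤ 0; row 2: (73/19)/(9/19) = 73/9; row 3: (12/19)/(2/19) = 6; row 4: (333/19)/(65/19) = 333/65. Minimum is 333/65 at row 4 (w4 leaves); pivot element 65/19.
Divide row 4 by 65/19; eliminate column b from the other rows.
After both pivots, the entry at constraint row 2, column c is 3/65.

3/65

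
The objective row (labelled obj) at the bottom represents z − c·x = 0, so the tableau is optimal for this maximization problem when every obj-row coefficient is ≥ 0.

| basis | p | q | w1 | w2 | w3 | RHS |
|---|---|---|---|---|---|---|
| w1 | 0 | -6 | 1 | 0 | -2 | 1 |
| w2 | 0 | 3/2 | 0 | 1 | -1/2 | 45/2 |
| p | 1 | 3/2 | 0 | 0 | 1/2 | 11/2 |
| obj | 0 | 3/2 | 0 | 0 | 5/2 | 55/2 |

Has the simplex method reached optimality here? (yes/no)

Every obj-row coefficient is ≥ 0, so the tableau is optimal.

yes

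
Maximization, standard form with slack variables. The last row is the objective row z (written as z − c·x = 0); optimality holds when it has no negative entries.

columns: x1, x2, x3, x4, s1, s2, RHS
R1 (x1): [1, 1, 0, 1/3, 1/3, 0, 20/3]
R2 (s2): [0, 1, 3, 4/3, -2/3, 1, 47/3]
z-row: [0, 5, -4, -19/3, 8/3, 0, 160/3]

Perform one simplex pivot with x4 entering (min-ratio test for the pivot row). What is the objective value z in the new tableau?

511/4

Ratio test on column x4 — row 1: (20/3)/(1/3) = 20; row 2: (47/3)/(4/3) = 47/4. Minimum is 47/4 at row 2 (s2 leaves); pivot element 4/3.
Pivot on row 2; the z-row RHS becomes 160/3 − (-19/3)·(47/4) = 511/4.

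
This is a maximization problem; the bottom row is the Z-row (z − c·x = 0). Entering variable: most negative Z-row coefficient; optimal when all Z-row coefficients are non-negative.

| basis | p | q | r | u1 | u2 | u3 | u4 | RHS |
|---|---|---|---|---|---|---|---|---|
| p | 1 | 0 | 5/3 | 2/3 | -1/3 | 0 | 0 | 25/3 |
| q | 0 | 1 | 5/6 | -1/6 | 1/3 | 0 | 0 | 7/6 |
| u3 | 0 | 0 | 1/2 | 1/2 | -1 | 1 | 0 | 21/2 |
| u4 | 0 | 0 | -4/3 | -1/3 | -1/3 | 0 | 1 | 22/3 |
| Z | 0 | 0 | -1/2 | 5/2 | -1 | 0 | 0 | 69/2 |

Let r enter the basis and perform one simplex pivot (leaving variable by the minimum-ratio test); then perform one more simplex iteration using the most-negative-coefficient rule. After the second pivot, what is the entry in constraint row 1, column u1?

Ratio test on column r — row 1: (25/3)/(5/3) = 5; row 2: (7/6)/(5/6) = 7/5; row 3: (21/2)/(1/2) = 21; row 4: entry -4/3 ≤ 0. Minimum is 7/5 at row 2 (q leaves); pivot element 5/6.
Divide row 2 by 5/6; eliminate column r from the other rows.
Second iteration: most negative Z-row entry is -4/5 in column u2, so u2 enters.
Ratio test on column u2 — row 1: entry -1 ≤ 0; row 2: (7/5)/(2/5) = 7/2; row 3: entry -6/5 ≤ 0; row 4: (46/5)/(1/5) = 46. Minimum is 7/2 at row 2 (r leaves); pivot element 2/5.
Divide row 2 by 2/5; eliminate column u2 from the other rows.
After both pivots, the entry at constraint row 1, column u1 is 1/2.

1/2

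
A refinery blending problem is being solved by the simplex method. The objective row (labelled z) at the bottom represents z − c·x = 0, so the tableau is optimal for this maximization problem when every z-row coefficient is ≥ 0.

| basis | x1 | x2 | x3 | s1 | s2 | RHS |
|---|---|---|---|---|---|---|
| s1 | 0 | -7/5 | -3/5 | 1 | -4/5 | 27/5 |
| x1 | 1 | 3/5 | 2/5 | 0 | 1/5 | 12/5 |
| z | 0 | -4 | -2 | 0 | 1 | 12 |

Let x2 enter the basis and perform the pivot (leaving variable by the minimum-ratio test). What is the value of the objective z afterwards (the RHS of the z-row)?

Ratio test on column x2 — row 1: entry -7/5 ≤ 0; row 2: (12/5)/(3/5) = 4. Minimum is 4 at row 2 (x1 leaves); pivot element 3/5.
Pivot on row 2; the z-row RHS becomes 12 − (-4)·4 = 28.

28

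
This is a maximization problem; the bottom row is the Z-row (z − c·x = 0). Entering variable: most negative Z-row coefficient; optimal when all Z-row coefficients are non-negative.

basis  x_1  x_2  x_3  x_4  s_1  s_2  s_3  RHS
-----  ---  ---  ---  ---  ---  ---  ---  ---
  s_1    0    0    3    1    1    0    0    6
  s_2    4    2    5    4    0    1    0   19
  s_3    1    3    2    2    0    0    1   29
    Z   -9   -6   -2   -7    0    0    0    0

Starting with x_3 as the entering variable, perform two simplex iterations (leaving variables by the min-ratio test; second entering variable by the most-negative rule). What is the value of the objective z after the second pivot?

97/4

Ratio test on column x_3 — row 1: 6/3 = 2; row 2: 19/5 = 19/5; row 3: 29/2 = 29/2. Minimum is 2 at row 1 (s_1 leaves); pivot element 3.
Pivot on row 1; the Z-row RHS becomes 0 − (-2)·2 = 4.
Next entering variable (most negative Z-row entry -9): x_1.
Ratio test on column x_1 — row 1: entry 0 ≤ 0; row 2: 9/4 = 9/4; row 3: 25/1 = 25. Minimum is 9/4 at row 2 (s_2 leaves); pivot element 4.
After the second pivot the Z-row RHS is 4 − (-9)·(9/4) = 97/4.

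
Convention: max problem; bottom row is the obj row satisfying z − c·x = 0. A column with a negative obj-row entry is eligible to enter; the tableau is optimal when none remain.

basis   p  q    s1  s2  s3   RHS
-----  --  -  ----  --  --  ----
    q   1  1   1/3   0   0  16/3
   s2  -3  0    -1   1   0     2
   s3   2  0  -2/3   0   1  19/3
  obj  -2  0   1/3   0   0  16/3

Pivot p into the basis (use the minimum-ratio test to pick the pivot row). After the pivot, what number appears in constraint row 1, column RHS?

13/6

Ratio test on column p — row 1: (16/3)/1 = 16/3; row 2: entry -3 ≤ 0; row 3: (19/3)/2 = 19/6. Minimum is 19/6 at row 3 (s3 leaves); pivot element 2.
Divide row 3 by 2; eliminate column p from the other rows.
Row 1 update in column RHS: 16/3 − 1·(19/6) = 13/6.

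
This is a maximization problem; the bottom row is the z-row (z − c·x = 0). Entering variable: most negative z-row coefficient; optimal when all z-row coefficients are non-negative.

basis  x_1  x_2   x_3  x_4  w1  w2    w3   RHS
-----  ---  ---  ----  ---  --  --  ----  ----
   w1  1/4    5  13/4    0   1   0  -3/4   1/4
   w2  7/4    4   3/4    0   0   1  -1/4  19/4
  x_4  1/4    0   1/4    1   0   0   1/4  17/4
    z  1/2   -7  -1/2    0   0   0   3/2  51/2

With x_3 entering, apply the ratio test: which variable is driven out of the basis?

w1

Column x_3 entries and ratios — w1: (1/4)/(13/4) = 1/13; w2: (19/4)/(3/4) = 19/3; x_4: (17/4)/(1/4) = 17.
Smallest ratio is 1/13 in the row of w1, so w1 leaves.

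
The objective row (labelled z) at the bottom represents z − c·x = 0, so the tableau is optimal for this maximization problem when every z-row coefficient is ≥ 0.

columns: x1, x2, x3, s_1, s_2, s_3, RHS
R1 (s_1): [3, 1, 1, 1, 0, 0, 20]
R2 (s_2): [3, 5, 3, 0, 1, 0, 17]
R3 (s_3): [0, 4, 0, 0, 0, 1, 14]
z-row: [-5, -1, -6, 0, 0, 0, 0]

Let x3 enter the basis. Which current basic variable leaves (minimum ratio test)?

Column x3 entries and ratios — s_1: 20/1 = 20; s_2: 17/3 = 17/3; s_3: 0 ≤ 0, skip.
Smallest ratio is 17/3 in the row of s_2, so s_2 leaves.

s_2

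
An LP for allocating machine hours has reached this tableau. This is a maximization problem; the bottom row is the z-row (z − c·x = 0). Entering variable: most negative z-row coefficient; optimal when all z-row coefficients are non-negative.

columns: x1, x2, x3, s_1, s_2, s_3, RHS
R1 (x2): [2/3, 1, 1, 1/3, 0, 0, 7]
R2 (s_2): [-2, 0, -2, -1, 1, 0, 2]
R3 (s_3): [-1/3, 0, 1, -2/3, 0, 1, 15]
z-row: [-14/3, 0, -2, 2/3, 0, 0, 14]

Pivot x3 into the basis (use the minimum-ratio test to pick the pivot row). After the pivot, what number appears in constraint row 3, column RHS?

Ratio test on column x3 — row 1: 7/1 = 7; row 2: entry -2 ≤ 0; row 3: 15/1 = 15. Minimum is 7 at row 1 (x2 leaves); pivot element 1.
Divide row 1 by 1; eliminate column x3 from the other rows.
Row 3 update in column RHS: 15 − 1·7 = 8.

8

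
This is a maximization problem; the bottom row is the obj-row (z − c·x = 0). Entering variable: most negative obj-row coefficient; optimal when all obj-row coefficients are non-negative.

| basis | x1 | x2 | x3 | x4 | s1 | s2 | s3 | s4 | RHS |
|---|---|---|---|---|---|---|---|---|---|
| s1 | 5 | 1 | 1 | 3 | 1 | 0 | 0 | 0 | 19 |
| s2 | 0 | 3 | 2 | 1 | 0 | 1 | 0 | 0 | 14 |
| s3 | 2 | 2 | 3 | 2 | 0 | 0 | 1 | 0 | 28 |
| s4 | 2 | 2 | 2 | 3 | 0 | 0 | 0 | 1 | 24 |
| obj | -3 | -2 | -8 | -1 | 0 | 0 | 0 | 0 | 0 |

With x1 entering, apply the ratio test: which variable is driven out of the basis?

Column x1 entries and ratios — s1: 19/5 = 19/5; s2: 0 ≤ 0, skip; s3: 28/2 = 14; s4: 24/2 = 12.
Smallest ratio is 19/5 in the row of s1, so s1 leaves.

s1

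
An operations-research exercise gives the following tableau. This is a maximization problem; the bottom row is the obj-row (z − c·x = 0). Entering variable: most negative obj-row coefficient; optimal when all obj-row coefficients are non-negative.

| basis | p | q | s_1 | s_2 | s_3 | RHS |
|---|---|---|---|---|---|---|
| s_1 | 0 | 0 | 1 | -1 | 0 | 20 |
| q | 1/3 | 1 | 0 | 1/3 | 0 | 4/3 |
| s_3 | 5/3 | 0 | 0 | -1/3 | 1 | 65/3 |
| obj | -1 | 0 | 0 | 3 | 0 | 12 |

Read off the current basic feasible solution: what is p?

p is not in the basis, so in the current basic feasible solution p = 0.

0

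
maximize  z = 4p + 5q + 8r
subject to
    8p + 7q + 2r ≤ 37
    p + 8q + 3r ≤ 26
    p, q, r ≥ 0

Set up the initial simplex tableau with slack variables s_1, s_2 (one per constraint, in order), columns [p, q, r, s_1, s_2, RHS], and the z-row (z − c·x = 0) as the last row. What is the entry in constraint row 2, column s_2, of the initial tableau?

1

Slack s_2 belongs to constraint 2; its column is the unit vector e_2, so the entry in row 2 is 1.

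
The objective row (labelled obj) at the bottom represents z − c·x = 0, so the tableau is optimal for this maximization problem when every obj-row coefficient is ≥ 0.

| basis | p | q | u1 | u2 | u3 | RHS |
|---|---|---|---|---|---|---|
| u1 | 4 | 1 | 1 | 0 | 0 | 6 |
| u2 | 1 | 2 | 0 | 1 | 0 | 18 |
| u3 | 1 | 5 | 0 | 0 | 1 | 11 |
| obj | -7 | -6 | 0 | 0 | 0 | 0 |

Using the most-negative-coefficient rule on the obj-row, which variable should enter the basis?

p

Negative obj-row entries: p: -7, q: -6.
The most negative is -7 in column p, so p enters.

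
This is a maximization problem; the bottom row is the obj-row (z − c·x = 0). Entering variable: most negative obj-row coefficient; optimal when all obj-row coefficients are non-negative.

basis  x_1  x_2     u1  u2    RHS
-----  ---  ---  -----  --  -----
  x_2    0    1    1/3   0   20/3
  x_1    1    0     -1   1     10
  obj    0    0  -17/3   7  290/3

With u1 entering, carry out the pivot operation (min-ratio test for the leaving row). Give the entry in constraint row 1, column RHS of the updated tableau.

20

Ratio test on column u1 — row 1: (20/3)/(1/3) = 20; row 2: entry -1 ≤ 0. Minimum is 20 at row 1 (x_2 leaves); pivot element 1/3.
Divide row 1 by 1/3; eliminate column u1 from the other rows.
In the new row 1, the RHS entry is the old entry divided by the pivot: (20/3)/(1/3) = 20.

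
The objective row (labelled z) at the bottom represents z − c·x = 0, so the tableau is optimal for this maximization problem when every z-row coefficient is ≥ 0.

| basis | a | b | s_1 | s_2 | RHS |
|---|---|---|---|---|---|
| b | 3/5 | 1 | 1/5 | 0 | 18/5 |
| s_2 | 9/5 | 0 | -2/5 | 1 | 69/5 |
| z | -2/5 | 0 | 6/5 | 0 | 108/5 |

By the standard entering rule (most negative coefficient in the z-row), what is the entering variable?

Negative z-row entries: a: -2/5.
The most negative is -2/5 in column a, so a enters.

a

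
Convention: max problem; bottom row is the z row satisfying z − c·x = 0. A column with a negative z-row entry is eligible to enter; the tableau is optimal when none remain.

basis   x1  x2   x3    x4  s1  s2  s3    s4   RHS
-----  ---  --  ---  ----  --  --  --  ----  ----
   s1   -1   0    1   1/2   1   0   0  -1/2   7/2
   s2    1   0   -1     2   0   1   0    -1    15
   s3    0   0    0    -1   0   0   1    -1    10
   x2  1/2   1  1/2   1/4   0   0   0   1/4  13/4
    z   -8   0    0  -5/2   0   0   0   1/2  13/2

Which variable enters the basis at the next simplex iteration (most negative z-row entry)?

Negative z-row entries: x1: -8, x4: -5/2.
The most negative is -8 in column x1, so x1 enters.

x1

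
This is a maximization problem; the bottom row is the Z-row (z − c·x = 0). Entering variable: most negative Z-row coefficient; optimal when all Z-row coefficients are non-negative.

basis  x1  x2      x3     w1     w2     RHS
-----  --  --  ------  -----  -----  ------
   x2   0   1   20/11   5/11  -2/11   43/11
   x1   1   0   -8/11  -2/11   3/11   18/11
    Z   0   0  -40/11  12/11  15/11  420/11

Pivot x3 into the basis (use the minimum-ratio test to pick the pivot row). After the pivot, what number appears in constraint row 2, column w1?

Ratio test on column x3 — row 1: (43/11)/(20/11) = 43/20; row 2: entry -8/11 ≤ 0. Minimum is 43/20 at row 1 (x2 leaves); pivot element 20/11.
Divide row 1 by 20/11; eliminate column x3 from the other rows.
Row 2 update in column w1: -2/11 − (-8/11)·(1/4) = 0.

0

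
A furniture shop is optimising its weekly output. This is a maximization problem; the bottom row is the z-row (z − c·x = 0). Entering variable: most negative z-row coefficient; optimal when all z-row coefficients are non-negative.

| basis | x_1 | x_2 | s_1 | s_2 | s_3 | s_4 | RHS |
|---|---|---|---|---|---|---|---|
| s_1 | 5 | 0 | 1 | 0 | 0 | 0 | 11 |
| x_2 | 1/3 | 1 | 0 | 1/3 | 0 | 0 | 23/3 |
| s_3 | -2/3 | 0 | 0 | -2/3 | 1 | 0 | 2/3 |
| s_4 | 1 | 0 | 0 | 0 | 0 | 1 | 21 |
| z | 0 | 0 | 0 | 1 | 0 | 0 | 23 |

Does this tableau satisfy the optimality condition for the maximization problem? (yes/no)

Every z-row coefficient is ≥ 0, so the tableau is optimal.

yes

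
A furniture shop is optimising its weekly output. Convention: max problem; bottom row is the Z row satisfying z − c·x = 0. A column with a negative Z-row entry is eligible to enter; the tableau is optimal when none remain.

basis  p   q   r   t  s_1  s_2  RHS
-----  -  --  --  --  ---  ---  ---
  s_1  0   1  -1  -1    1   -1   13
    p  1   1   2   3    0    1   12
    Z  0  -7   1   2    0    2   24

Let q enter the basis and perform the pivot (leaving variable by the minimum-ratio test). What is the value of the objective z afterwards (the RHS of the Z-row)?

Ratio test on column q — row 1: 13/1 = 13; row 2: 12/1 = 12. Minimum is 12 at row 2 (p leaves); pivot element 1.
Pivot on row 2; the Z-row RHS becomes 24 − (-7)·12 = 108.

108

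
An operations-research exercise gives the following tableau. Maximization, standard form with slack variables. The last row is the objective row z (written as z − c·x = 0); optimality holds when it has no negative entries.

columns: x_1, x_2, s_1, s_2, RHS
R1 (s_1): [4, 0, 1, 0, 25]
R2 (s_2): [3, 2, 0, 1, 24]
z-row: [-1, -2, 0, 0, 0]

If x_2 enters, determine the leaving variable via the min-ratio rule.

Column x_2 entries and ratios — s_1: 0 ≤ 0, skip; s_2: 24/2 = 12.
Smallest ratio is 12 in the row of s_2, so s_2 leaves.

s_2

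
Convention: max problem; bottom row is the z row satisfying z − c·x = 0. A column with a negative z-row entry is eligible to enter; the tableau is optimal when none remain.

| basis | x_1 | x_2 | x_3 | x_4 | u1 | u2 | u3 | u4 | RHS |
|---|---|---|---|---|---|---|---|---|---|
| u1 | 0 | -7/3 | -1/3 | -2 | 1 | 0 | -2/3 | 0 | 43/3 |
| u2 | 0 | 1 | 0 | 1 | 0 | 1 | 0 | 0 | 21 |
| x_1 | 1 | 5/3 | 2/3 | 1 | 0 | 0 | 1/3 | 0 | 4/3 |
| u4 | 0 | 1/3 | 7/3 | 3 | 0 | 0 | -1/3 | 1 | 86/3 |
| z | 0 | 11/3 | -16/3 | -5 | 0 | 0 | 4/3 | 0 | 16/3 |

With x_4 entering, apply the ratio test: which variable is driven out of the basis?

Column x_4 entries and ratios — u1: -2 ≤ 0, skip; u2: 21/1 = 21; x_1: (4/3)/1 = 4/3; u4: (86/3)/3 = 86/9.
Smallest ratio is 4/3 in the row of x_1, so x_1 leaves.

x_1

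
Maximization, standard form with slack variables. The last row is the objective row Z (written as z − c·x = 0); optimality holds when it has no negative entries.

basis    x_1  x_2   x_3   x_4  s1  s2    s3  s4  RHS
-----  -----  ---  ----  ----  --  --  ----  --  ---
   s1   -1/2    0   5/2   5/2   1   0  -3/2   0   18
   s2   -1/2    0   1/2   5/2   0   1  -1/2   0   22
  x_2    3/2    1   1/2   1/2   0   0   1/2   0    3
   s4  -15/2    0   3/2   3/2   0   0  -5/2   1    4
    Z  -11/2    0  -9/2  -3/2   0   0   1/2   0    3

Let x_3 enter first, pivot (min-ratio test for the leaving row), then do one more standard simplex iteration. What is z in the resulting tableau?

Ratio test on column x_3 — row 1: 18/(5/2) = 36/5; row 2: 22/(1/2) = 44; row 3: 3/(1/2) = 6; row 4: 4/(3/2) = 8/3. Minimum is 8/3 at row 4 (s4 leaves); pivot element 3/2.
Pivot on row 4; the Z-row RHS becomes 3 − (-9/2)·(8/3) = 15.
Next entering variable (most negative Z-row entry -28): x_1.
Ratio test on column x_1 — row 1: (34/3)/12 = 17/18; row 2: (62/3)/2 = 31/3; row 3: (5/3)/4 = 5/12; row 4: entry -5 ≤ 0. Minimum is 5/12 at row 3 (x_2 leaves); pivot element 4.
After the second pivot the Z-row RHS is 15 − (-28)·(5/12) = 80/3.

80/3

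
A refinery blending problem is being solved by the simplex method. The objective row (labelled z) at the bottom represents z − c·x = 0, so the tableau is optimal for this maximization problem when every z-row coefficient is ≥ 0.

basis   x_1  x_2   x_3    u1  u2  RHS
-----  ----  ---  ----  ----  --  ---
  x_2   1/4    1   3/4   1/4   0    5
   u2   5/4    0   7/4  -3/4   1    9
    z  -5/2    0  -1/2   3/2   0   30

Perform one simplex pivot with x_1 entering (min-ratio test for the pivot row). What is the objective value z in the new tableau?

48

Ratio test on column x_1 — row 1: 5/(1/4) = 20; row 2: 9/(5/4) = 36/5. Minimum is 36/5 at row 2 (u2 leaves); pivot element 5/4.
Pivot on row 2; the z-row RHS becomes 30 − (-5/2)·(36/5) = 48.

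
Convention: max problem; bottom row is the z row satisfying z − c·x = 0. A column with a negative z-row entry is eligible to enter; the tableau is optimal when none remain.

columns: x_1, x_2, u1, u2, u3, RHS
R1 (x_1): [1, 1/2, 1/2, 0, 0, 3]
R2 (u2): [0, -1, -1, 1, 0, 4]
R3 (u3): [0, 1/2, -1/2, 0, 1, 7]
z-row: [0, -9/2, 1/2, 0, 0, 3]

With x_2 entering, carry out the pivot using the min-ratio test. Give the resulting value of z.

Ratio test on column x_2 — row 1: 3/(1/2) = 6; row 2: entry -1 ≤ 0; row 3: 7/(1/2) = 14. Minimum is 6 at row 1 (x_1 leaves); pivot element 1/2.
Pivot on row 1; the z-row RHS becomes 3 − (-9/2)·6 = 30.

30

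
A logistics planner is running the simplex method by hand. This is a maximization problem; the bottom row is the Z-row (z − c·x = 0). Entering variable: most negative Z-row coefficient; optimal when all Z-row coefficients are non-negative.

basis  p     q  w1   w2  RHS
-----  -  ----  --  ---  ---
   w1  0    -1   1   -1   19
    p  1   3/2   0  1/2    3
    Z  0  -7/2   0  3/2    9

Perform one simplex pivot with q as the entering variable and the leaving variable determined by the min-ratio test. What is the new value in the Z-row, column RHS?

16

Ratio test on column q — row 1: entry -1 ≤ 0; row 2: 3/(3/2) = 2. Minimum is 2 at row 2 (p leaves); pivot element 3/2.
Divide row 2 by 3/2; eliminate column q from the other rows.
Z-row update in column RHS: 9 − (-7/2)·2 = 16.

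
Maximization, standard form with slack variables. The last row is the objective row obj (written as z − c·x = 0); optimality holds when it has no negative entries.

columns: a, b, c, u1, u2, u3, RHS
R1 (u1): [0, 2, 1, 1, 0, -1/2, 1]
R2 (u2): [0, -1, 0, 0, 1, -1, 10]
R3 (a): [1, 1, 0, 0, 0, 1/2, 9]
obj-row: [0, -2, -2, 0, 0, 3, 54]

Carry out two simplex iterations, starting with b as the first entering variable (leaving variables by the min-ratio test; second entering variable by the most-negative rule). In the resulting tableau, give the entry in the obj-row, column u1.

2

Ratio test on column b — row 1: 1/2 = 1/2; row 2: entry -1 ≤ 0; row 3: 9/1 = 9. Minimum is 1/2 at row 1 (u1 leaves); pivot element 2.
Divide row 1 by 2; eliminate column b from the other rows.
Second iteration: most negative obj-row entry is -1 in column c, so c enters.
Ratio test on column c — row 1: (1/2)/(1/2) = 1; row 2: (21/2)/(1/2) = 21; row 3: entry -1/2 ≤ 0. Minimum is 1 at row 1 (b leaves); pivot element 1/2.
Divide row 1 by 1/2; eliminate column c from the other rows.
After both pivots, the entry at the obj-row, column u1 is 2.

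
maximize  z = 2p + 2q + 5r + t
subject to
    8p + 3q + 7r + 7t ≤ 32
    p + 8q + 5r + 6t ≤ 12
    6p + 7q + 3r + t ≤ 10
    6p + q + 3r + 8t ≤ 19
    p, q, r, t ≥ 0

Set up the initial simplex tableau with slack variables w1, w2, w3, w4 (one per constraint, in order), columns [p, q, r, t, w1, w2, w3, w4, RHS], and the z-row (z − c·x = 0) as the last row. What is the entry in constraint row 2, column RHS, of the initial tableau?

The RHS of constraint 2 is b_2 = 12.

12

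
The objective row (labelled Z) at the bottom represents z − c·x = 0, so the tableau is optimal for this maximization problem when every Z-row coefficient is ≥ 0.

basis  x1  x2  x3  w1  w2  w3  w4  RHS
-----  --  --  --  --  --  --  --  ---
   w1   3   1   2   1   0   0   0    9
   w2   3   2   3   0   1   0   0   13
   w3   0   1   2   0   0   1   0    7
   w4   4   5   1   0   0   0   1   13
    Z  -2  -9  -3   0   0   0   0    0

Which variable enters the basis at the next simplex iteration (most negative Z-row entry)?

Negative Z-row entries: x1: -2, x2: -9, x3: -3.
The most negative is -9 in column x2, so x2 enters.

x2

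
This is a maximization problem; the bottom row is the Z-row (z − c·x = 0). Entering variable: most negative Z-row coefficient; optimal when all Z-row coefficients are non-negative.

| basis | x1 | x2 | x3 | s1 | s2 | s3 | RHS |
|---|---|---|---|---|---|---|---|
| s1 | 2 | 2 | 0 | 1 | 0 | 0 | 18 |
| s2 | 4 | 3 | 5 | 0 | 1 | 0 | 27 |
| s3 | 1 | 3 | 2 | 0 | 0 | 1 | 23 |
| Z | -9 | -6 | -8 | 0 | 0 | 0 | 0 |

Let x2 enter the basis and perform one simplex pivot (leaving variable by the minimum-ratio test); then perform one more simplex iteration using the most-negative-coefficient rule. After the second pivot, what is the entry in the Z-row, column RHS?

Ratio test on column x2 — row 1: 18/2 = 9; row 2: 27/3 = 9; row 3: 23/3 = 23/3. Minimum is 23/3 at row 3 (s3 leaves); pivot element 3.
Divide row 3 by 3; eliminate column x2 from the other rows.
Second iteration: most negative Z-row entry is -7 in column x1, so x1 enters.
Ratio test on column x1 — row 1: (8/3)/(4/3) = 2; row 2: 4/3 = 4/3; row 3: (23/3)/(1/3) = 23. Minimum is 4/3 at row 2 (s2 leaves); pivot element 3.
Divide row 2 by 3; eliminate column x1 from the other rows.
After both pivots, the entry at the Z-row, column RHS is 166/3.

166/3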